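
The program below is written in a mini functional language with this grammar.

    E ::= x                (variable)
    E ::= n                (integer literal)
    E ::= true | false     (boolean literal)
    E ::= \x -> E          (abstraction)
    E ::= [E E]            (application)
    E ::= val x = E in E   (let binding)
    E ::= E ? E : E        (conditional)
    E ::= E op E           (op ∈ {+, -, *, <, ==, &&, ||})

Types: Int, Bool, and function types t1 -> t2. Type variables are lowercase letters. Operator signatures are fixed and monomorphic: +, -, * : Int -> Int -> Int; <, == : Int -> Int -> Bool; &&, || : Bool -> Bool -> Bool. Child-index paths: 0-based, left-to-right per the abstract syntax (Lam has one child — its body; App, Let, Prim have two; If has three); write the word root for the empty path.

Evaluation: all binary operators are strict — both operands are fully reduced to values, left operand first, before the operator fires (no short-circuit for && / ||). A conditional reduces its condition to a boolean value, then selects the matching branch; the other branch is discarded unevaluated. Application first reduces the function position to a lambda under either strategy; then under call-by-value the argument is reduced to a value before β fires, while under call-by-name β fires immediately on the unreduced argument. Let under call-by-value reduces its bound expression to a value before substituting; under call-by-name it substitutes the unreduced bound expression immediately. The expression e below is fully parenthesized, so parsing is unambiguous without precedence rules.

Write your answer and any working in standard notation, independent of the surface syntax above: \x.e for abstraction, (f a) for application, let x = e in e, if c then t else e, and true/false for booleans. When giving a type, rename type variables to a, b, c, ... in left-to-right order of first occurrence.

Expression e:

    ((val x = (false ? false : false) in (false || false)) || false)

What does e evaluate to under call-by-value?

Answer: false

Trace:
step 0: ((let x = (if false then false else false) in (false || false)) || false)
step 1: [if@0.0] ((let x = false in (false || false)) || false)
step 2: [let@0] ((false || false) || false)
step 3: [delta@0] (false || false)
step 4: [delta@root] false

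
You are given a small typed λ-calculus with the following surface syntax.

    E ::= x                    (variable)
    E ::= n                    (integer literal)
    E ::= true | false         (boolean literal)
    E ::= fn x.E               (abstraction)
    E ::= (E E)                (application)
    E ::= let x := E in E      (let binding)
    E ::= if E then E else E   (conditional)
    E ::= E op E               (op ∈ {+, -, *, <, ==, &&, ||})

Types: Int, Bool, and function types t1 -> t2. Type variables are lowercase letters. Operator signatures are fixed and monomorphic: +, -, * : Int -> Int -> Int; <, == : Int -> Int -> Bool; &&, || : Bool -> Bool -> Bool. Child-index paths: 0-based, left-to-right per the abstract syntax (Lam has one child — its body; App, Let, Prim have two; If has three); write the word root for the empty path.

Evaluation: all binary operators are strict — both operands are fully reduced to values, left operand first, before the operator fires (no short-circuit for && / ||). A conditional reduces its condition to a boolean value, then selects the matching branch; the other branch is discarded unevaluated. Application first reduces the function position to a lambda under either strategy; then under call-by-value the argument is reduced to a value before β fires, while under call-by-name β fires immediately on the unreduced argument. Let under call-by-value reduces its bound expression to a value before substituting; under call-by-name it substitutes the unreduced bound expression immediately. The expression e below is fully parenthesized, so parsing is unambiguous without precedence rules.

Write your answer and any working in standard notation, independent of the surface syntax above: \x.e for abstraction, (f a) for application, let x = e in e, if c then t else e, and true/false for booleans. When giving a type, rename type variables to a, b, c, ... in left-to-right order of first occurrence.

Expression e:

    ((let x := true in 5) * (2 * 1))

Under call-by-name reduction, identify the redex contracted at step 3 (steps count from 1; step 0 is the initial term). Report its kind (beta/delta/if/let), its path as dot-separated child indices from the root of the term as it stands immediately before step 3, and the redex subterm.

Answer: delta at root : (5 * 2)

Trace:
step 0: ((let x = true in 5) * (2 * 1))
step 1: [let@0] (5 * (2 * 1))
step 2: [delta@1] (5 * 2)
step 3: [delta@root] 10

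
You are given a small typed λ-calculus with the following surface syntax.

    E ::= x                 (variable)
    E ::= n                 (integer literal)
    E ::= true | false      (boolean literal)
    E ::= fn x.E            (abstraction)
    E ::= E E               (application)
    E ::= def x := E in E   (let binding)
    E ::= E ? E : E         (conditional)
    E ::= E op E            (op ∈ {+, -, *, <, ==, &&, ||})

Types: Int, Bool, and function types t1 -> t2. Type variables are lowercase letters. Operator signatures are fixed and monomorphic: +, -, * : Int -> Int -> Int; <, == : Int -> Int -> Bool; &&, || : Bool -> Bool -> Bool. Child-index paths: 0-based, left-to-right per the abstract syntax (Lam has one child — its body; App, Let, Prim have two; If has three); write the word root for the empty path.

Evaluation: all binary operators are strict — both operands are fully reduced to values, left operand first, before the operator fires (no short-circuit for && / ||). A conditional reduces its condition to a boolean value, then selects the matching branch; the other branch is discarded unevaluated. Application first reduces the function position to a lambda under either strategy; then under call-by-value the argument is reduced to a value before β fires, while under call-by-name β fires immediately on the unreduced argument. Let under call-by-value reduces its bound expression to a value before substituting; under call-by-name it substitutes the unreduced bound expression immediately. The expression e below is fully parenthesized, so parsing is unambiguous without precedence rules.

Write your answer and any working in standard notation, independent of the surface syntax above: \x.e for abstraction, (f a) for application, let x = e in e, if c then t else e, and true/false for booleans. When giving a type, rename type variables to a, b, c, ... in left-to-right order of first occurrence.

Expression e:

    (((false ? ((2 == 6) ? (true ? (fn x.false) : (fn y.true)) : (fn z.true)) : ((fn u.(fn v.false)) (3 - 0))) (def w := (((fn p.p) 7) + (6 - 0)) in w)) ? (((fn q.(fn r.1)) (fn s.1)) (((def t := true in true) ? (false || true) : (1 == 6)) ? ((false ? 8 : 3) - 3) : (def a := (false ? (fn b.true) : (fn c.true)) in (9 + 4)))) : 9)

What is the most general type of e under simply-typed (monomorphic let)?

Trace:
  unify Bool ~ Bool
  unify Int ~ Int
  unify Int ~ Int
  unify Bool ~ Bool
  unify Bool ~ Bool
\x._ : a -> Bool
\y._ : b -> Bool
  unify a -> Bool ~ b -> Bool
  unify a ~ b
  unify Bool ~ Bool
\z._ : c -> Bool
  unify b -> Bool ~ c -> Bool
  unify b ~ c
  unify Bool ~ Bool
\v._ : e -> Bool
\u._ : d -> e -> Bool
  unify Int ~ Int
  unify Int ~ Int
  unify d -> e -> Bool ~ Int -> f
  unify d ~ Int
  unify e -> Bool ~ f
_ _ : e -> Bool
  unify c -> Bool ~ e -> Bool
  unify c ~ e
  unify Bool ~ Bool
p : g
\p._ : g -> g
  unify g -> g ~ Int -> h
  unify g ~ Int
  unify Int ~ h
_ _ : Int
  unify Int ~ Int
  unify Int ~ Int
  unify Int ~ Int
  unify Int ~ Int
let w : Int
w : Int
  unify e -> Bool ~ Int -> i
  unify e ~ Int
  unify Bool ~ i
_ _ : Bool
  unify Bool ~ Bool
\r._ : k -> Int
\q._ : j -> k -> Int
\s._ : l -> Int
  unify j -> k -> Int ~ (l -> Int) -> m
  unify j ~ l -> Int
  unify k -> Int ~ m
_ _ : k -> Int
let t : Bool
  unify Bool ~ Bool
  unify Bool ~ Bool
  unify Bool ~ Bool
  unify Int ~ Int
  unify Int ~ Int
  unify Bool ~ Bool
  unify Bool ~ Bool
  unify Bool ~ Bool
  unify Int ~ Int
  unify Int ~ Int
  unify Int ~ Int
  unify Bool ~ Bool
\b._ : n -> Bool
\c._ : o -> Bool
  unify n -> Bool ~ o -> Bool
  unify n ~ o
  unify Bool ~ Bool
let a : o -> Bool
  unify Int ~ Int
  unify Int ~ Int
  unify Int ~ Int
  unify k -> Int ~ Int -> p
  unify k ~ Int
  unify Int ~ p
_ _ : Int
  unify Int ~ Int

Answer: Int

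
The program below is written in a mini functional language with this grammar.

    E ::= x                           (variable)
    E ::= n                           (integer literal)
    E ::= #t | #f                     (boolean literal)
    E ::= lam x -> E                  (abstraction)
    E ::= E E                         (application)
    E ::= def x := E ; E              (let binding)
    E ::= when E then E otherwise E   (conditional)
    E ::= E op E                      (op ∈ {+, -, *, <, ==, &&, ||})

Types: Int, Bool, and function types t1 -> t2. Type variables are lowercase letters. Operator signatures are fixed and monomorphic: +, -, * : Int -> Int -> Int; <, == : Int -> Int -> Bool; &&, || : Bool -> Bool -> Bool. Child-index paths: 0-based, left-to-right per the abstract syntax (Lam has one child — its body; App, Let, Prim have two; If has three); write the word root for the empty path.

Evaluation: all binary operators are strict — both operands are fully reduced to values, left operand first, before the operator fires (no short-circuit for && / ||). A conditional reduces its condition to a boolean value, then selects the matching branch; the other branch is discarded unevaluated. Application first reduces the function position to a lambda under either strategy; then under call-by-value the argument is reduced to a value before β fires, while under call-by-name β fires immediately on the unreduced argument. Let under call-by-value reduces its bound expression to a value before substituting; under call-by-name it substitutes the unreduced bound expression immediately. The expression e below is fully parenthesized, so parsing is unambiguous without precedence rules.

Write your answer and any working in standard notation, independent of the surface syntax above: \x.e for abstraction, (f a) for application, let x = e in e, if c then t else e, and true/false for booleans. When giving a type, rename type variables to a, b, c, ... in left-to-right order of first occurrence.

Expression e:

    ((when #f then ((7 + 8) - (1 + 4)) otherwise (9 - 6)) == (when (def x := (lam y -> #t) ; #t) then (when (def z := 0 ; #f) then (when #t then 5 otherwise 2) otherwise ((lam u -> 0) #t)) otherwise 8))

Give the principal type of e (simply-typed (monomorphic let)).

Answer: Bool

Trace:
  unify Bool ~ Bool
  unify Int ~ Int
  unify Int ~ Int
  unify Int ~ Int
  unify Int ~ Int
  unify Int ~ Int
  unify Int ~ Int
  unify Int ~ Int
  unify Int ~ Int
  unify Int ~ Int
  unify Int ~ Int
\y._ : a -> Bool
let x : a -> Bool
  unify Bool ~ Bool
let z : Int
  unify Bool ~ Bool
  unify Bool ~ Bool
  unify Int ~ Int
\u._ : b -> Int
  unify b -> Int ~ Bool -> c
  unify b ~ Bool
  unify Int ~ c
_ _ : Int
  unify Int ~ Int
  unify Int ~ Int
  unify Int ~ Int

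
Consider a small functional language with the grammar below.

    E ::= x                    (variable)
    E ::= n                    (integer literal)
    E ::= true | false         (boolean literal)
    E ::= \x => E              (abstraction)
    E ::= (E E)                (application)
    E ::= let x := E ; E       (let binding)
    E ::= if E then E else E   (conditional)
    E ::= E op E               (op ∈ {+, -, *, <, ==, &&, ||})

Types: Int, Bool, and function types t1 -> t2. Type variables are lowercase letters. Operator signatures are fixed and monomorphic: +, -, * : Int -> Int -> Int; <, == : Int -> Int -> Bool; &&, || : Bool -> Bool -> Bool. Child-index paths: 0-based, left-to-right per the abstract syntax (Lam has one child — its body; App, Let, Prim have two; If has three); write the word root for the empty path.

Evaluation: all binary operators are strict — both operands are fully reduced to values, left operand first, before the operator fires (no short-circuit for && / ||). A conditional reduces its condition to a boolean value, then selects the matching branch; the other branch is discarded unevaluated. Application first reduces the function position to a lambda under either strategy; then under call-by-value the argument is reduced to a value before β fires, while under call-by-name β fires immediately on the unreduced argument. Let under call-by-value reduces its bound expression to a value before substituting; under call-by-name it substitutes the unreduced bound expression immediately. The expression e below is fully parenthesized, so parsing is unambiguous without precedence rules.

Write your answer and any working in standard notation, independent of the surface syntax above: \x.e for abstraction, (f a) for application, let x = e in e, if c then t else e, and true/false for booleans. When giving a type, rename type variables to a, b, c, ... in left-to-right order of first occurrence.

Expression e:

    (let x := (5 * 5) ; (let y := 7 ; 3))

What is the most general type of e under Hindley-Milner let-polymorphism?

Working:
  unify Int ~ Int
  unify Int ~ Int
let x : Int
let y : Int

Answer: Int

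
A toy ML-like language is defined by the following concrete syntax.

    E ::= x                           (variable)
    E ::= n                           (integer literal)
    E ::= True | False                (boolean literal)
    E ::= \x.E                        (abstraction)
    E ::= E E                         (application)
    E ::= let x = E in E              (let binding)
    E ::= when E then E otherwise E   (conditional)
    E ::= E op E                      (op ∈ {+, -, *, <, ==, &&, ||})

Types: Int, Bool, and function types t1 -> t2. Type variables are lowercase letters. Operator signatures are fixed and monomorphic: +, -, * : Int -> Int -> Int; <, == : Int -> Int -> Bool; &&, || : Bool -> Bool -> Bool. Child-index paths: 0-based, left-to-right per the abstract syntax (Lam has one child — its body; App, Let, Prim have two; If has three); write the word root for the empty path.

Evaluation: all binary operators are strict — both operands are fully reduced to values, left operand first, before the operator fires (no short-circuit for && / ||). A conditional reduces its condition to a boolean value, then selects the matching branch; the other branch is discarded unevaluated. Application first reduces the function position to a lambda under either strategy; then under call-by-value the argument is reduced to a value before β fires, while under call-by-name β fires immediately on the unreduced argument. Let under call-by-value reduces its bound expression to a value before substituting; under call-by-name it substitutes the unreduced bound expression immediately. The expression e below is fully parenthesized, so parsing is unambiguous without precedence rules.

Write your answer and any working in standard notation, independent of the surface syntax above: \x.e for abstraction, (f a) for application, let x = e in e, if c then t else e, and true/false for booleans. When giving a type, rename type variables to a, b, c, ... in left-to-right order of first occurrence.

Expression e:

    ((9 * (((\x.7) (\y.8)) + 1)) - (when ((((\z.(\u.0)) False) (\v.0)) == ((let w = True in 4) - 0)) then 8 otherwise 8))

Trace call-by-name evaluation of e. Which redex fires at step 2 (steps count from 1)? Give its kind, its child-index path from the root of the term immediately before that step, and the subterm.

Working:
step 0: ((9 * (((\x.7) (\y.8)) + 1)) - (if ((((\z.(\u.0)) false) (\v.0)) == ((let w = true in 4) - 0)) then 8 else 8))
step 1: [beta@0.1.0] ((9 * (7 + 1)) - (if ((((\z.(\u.0)) false) (\v.0)) == ((let w = true in 4) - 0)) then 8 else 8))
step 2: [delta@0.1] ((9 * 8) - (if ((((\z.(\u.0)) false) (\v.0)) == ((let w = true in 4) - 0)) then 8 else 8))

Answer: delta at 0.1 : (7 + 1)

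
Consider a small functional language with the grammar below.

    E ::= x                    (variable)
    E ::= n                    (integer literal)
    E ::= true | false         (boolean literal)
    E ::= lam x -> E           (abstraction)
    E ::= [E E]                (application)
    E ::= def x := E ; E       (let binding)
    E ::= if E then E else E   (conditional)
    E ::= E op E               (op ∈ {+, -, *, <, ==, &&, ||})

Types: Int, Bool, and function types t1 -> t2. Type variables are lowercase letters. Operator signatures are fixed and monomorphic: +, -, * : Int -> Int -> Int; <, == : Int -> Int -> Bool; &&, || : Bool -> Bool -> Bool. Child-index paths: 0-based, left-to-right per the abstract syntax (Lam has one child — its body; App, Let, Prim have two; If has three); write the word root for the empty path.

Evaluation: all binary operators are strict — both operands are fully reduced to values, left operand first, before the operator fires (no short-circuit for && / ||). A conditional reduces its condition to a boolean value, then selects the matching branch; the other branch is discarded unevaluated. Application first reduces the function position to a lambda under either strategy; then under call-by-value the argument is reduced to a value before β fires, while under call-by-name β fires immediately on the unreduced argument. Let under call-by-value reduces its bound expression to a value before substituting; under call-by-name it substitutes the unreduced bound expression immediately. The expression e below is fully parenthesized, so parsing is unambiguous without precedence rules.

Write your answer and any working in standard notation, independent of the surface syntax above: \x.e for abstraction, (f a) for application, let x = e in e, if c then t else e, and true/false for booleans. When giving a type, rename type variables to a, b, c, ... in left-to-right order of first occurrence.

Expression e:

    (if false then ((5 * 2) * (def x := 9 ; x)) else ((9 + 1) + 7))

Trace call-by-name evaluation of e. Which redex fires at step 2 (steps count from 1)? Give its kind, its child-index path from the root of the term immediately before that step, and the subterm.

Answer: delta at 0 : (9 + 1)

Trace:
step 0: (if false then ((5 * 2) * (let x = 9 in x)) else ((9 + 1) + 7))
step 1: [if@root] ((9 + 1) + 7)
step 2: [delta@0] (10 + 7)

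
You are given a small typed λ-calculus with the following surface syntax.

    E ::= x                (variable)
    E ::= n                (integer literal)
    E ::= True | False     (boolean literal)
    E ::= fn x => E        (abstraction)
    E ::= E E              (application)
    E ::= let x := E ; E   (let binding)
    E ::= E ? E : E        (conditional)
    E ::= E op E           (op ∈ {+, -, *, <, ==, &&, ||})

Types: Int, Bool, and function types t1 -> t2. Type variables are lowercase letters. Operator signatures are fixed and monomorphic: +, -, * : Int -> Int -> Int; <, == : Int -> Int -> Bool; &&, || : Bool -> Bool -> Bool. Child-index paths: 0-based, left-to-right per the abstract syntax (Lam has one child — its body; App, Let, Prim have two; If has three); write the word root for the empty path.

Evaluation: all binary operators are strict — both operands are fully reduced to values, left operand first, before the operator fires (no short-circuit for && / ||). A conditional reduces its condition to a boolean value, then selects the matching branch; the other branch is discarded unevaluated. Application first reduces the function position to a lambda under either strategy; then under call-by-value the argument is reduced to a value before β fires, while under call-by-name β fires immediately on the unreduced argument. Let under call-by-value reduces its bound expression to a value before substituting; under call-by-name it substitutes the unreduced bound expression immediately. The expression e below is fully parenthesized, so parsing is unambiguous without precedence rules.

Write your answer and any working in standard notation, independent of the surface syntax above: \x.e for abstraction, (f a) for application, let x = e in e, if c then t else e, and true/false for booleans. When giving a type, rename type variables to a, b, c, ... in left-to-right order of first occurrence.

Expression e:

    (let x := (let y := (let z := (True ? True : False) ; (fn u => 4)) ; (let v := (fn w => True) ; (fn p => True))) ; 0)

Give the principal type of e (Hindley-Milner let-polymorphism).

Answer: Int

Trace:
  unify Bool ~ Bool
  unify Bool ~ Bool
let z : Bool
\u._ : a -> Int
let y : forall. a -> Int
\w._ : b -> Bool
let v : forall. b -> Bool
\p._ : c -> Bool
let x : forall. c -> Bool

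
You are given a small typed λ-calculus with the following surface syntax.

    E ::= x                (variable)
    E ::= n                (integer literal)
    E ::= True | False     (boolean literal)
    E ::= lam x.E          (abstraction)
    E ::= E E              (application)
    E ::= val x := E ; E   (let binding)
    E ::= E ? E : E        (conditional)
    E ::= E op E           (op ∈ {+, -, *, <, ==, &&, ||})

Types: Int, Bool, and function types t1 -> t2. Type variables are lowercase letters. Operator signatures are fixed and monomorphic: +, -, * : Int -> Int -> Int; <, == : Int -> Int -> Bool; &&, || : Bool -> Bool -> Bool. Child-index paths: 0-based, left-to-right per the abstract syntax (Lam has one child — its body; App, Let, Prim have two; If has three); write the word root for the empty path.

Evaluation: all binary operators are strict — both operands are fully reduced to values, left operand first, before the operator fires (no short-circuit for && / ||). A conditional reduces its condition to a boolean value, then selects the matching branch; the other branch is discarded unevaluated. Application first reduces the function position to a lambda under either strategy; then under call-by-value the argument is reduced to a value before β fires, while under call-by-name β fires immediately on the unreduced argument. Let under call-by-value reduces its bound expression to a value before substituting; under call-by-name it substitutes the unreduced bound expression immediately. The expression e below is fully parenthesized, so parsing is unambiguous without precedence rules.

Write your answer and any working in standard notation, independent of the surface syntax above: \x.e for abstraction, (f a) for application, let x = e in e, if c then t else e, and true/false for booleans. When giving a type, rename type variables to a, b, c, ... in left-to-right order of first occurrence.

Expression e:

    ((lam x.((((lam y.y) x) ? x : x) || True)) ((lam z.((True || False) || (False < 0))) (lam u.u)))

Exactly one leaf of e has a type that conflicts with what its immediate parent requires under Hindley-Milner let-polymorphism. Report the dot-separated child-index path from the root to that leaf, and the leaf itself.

Working:
y : b
\y._ : b -> b
x : a
  unify b -> b ~ a -> c
  unify b ~ a
  unify a ~ c
_ _ : c
  unify c ~ Bool
x : Bool
x : Bool
  unify Bool ~ Bool
  unify Bool ~ Bool
  unify Bool ~ Bool
\x._ : Bool -> Bool
  unify Bool ~ Bool
  unify Bool ~ Bool
  unify Bool ~ Bool
  unify Bool ~ Int
  FAIL: mismatch Bool ~ Int

Answer: 1.0.0.1.0 : false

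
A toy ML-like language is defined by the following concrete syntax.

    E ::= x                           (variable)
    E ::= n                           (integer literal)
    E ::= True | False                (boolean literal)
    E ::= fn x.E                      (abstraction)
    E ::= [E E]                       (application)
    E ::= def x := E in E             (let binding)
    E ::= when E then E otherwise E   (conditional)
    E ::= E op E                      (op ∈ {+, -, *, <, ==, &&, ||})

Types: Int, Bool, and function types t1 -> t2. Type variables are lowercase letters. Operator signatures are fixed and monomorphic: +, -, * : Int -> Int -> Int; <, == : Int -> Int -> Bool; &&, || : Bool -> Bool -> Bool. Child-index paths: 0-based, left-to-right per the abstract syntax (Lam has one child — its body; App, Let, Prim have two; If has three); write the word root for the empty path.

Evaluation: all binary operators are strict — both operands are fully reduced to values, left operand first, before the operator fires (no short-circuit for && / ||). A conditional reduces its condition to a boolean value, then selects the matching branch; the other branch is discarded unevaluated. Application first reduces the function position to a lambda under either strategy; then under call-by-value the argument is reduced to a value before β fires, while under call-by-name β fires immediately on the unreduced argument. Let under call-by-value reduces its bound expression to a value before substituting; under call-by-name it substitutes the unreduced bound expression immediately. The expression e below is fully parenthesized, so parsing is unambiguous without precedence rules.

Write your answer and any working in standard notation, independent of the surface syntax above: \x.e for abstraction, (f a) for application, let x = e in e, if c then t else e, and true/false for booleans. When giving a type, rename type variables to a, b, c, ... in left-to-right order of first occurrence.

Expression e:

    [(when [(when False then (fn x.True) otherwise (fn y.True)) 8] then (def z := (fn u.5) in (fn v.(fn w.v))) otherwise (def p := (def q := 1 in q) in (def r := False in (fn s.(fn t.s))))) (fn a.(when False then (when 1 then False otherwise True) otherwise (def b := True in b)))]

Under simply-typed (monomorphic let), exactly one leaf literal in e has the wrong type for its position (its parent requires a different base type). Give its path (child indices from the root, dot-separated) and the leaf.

Answer: 1.0.1.0 : 1

Trace:
  unify Bool ~ Bool
\x._ : a -> Bool
\y._ : b -> Bool
  unify a -> Bool ~ b -> Bool
  unify a ~ b
  unify Bool ~ Bool
  unify b -> Bool ~ Int -> c
  unify b ~ Int
  unify Bool ~ c
_ _ : Bool
  unify Bool ~ Bool
\u._ : d -> Int
let z : d -> Int
v : e
\w._ : f -> e
\v._ : e -> f -> e
let q : Int
q : Int
let p : Int
let r : Bool
s : g
\t._ : h -> g
\s._ : g -> h -> g
  unify e -> f -> e ~ g -> h -> g
  unify e ~ g
  unify f -> g ~ h -> g
  unify f ~ h
  unify g ~ g
  unify Bool ~ Bool
  unify Int ~ Bool
  FAIL: mismatch Int ~ Bool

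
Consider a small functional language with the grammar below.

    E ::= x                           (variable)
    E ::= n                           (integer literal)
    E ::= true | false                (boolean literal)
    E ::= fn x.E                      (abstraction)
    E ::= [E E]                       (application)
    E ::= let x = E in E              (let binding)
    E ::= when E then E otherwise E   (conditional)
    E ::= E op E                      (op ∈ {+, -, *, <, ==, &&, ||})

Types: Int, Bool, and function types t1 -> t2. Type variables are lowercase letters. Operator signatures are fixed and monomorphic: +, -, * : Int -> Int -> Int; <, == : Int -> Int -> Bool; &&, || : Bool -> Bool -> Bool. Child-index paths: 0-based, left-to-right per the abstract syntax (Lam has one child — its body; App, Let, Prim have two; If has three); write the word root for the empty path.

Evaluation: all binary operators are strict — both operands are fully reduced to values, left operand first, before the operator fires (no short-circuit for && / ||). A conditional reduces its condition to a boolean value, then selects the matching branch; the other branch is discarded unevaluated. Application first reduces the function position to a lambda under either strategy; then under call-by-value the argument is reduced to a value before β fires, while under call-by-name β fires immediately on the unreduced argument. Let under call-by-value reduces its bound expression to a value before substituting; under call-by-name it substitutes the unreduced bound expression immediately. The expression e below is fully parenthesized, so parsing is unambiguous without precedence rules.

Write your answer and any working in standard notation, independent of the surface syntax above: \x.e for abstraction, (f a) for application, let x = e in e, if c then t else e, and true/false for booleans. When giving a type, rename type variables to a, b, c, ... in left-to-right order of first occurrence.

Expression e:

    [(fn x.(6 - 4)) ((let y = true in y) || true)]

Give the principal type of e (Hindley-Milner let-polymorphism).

Answer: Int

Working:
  unify Int ~ Int
  unify Int ~ Int
\x._ : a -> Int
let y : Bool
y : Bool
  unify Bool ~ Bool
  unify Bool ~ Bool
  unify a -> Int ~ Bool -> b
  unify a ~ Bool
  unify Int ~ b
_ _ : Int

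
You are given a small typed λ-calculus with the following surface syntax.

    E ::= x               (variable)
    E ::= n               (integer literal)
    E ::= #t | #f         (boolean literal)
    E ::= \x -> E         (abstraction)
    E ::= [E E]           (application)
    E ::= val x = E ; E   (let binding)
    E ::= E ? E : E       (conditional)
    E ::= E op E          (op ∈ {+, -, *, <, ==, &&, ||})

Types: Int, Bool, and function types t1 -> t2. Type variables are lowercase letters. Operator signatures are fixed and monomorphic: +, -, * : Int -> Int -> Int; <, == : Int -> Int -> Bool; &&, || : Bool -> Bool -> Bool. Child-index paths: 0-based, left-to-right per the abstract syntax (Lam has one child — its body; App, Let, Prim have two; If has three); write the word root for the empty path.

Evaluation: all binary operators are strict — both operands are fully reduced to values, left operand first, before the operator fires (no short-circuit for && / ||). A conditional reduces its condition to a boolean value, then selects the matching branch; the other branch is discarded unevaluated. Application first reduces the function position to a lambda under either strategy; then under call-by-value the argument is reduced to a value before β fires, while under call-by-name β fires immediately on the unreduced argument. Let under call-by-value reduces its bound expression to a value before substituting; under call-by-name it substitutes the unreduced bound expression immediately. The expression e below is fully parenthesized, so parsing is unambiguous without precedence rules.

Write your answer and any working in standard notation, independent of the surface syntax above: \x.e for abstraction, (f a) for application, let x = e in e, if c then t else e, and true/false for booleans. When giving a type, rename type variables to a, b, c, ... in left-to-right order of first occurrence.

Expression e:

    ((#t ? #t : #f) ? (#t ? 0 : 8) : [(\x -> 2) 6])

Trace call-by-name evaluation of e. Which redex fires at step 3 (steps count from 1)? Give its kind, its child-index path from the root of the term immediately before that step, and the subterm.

Trace:
step 0: (if (if true then true else false) then (if true then 0 else 8) else ((\x.2) 6))
step 1: [if@0] (if true then (if true then 0 else 8) else ((\x.2) 6))
step 2: [if@root] (if true then 0 else 8)
step 3: [if@root] 0

Answer: if at root : (if true then 0 else 8)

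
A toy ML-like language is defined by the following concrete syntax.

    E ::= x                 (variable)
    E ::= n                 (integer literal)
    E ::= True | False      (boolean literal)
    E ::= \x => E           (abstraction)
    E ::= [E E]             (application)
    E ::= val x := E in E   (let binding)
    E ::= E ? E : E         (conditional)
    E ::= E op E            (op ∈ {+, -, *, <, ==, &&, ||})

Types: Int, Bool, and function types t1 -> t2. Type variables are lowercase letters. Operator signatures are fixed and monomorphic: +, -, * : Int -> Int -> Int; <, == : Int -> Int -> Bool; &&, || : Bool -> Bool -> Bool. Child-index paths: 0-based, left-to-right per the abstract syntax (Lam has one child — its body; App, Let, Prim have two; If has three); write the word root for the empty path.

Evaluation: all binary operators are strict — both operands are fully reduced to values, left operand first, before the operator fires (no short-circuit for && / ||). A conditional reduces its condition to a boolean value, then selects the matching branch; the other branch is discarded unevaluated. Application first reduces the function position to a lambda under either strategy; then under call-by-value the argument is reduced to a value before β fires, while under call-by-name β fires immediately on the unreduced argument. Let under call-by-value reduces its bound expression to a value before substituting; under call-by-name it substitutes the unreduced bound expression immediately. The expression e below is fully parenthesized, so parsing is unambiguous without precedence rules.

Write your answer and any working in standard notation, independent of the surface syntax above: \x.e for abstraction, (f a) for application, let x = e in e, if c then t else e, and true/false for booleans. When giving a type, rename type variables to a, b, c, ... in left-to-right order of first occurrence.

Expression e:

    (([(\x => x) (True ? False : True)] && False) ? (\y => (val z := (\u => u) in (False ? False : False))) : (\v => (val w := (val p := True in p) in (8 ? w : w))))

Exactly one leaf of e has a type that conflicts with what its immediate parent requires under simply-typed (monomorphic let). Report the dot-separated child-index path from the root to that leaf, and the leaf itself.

Derivation:
x : a
\x._ : a -> a
  unify Bool ~ Bool
  unify Bool ~ Bool
  unify a -> a ~ Bool -> b
  unify a ~ Bool
  unify Bool ~ b
_ _ : Bool
  unify Bool ~ Bool
  unify Bool ~ Bool
  unify Bool ~ Bool
u : d
\u._ : d -> d
let z : d -> d
  unify Bool ~ Bool
  unify Bool ~ Bool
\y._ : c -> Bool
let p : Bool
p : Bool
let w : Bool
  unify Int ~ Bool
  FAIL: mismatch Int ~ Bool

Answer: 2.0.1.0 : 8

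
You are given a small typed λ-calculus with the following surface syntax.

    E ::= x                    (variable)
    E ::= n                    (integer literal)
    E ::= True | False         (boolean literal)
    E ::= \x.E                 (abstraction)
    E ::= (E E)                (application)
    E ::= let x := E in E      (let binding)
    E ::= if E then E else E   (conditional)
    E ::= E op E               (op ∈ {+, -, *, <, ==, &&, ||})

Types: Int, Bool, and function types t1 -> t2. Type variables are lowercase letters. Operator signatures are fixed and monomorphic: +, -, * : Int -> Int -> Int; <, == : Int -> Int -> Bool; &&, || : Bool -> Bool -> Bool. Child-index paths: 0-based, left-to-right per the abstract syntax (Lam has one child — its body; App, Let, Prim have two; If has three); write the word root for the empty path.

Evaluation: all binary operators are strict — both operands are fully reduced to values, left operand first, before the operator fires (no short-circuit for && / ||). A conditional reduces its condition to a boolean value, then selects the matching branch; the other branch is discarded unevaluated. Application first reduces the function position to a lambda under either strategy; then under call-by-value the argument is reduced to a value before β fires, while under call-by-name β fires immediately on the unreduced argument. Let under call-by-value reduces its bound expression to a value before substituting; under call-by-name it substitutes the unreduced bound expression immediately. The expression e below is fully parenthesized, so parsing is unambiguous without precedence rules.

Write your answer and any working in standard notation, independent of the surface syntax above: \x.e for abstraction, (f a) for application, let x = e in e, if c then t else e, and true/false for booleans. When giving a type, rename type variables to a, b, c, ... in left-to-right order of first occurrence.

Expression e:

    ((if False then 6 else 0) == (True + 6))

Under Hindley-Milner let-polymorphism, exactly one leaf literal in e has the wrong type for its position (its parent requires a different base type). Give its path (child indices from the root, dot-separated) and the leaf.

Derivation:
  unify Bool ~ Bool
  unify Int ~ Int
  unify Int ~ Int
  unify Bool ~ Int
  FAIL: mismatch Bool ~ Int

Answer: 1.0 : true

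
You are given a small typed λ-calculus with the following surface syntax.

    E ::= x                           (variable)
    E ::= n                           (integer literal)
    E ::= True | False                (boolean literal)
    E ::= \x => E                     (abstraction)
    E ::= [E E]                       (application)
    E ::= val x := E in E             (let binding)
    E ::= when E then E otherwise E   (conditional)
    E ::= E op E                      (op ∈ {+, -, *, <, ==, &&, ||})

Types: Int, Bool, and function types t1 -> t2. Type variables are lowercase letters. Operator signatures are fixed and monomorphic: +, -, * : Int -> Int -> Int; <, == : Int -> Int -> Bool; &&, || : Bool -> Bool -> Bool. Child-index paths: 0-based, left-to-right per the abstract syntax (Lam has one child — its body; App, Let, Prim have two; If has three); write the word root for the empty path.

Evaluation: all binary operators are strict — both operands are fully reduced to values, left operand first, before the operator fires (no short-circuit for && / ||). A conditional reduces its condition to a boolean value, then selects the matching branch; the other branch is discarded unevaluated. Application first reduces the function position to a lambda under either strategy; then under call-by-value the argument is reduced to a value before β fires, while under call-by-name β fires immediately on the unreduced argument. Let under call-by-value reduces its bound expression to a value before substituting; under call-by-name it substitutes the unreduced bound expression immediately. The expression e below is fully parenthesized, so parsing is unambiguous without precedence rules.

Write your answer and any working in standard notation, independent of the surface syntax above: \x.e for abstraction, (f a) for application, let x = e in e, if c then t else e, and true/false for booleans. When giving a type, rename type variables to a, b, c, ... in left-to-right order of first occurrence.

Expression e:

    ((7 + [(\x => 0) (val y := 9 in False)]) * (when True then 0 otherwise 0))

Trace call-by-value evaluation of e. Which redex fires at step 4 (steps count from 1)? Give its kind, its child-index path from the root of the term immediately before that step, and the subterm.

Working:
step 0: ((7 + ((\x.0) (let y = 9 in false))) * (if true then 0 else 0))
step 1: [let@0.1.1] ((7 + ((\x.0) false)) * (if true then 0 else 0))
step 2: [beta@0.1] ((7 + 0) * (if true then 0 else 0))
step 3: [delta@0] (7 * (if true then 0 else 0))
step 4: [if@1] (7 * 0)

Answer: if at 1 : (if true then 0 else 0)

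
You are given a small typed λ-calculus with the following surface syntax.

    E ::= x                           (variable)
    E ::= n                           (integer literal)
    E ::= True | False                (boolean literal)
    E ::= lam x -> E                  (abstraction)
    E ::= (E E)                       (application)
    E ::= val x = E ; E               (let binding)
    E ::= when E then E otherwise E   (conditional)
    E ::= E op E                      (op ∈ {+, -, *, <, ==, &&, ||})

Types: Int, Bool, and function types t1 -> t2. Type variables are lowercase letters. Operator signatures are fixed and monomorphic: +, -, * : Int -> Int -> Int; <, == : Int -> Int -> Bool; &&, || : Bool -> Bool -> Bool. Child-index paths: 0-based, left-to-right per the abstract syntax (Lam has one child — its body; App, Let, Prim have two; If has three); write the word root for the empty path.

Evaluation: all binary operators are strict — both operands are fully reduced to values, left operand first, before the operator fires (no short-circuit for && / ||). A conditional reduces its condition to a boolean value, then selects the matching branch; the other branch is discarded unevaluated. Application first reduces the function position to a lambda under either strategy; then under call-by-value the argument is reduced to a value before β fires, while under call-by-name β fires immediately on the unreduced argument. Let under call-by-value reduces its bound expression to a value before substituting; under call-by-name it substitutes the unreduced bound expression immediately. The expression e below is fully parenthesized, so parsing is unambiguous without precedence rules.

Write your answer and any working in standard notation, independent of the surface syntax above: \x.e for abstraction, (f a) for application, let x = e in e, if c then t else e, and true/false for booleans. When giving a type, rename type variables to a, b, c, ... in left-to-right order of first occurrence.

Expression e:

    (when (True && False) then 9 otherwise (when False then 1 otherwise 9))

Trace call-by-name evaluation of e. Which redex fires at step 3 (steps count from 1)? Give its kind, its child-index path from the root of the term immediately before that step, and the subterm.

Answer: if at root : (if false then 1 else 9)

Working:
step 0: (if (true && false) then 9 else (if false then 1 else 9))
step 1: [delta@0] (if false then 9 else (if false then 1 else 9))
step 2: [if@root] (if false then 1 else 9)
step 3: [if@root] 9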